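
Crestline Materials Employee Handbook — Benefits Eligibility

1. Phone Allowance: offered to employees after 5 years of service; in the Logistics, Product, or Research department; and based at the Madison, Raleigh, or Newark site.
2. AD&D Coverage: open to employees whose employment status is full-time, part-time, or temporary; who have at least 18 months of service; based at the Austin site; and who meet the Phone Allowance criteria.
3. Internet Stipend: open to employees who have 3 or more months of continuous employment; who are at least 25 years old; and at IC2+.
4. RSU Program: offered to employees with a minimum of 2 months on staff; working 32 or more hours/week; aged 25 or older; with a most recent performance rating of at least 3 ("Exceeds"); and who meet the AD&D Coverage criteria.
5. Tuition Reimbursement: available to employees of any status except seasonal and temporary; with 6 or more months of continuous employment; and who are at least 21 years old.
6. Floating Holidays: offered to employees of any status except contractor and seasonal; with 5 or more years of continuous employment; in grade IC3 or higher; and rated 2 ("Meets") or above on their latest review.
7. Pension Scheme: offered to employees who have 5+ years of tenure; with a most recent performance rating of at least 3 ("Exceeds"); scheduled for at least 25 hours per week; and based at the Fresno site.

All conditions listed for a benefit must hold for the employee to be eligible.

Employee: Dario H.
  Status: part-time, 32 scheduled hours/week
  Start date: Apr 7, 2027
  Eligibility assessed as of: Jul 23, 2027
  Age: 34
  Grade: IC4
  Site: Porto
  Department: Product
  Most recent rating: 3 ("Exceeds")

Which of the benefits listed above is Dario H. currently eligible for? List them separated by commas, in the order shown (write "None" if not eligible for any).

Service from Apr 7, 2027 to Jul 23, 2027: 107 days.
Phone Allowance — service 107 days < 5 years (≈1825 days) ✗ → not eligible.
AD&D Coverage — status part-time ✓; service 107 days < 18 months (≈540 days) ✗ → not eligible.
Internet Stipend — service 107 days ≥ 3 months (≈90 days) ✓; age 34 ≥ 25 ✓; grade IC4 ≥ IC2 ✓ → eligible.
RSU Program — service 107 days ≥ 2 months (≈60 days) ✓; 32 hrs/wk ≥ 32 ✓; age 34 ≥ 25 ✓; rating 3 ≥ 3 ✓; not eligible for AD&D Coverage ✗ → not eligible.
Tuition Reimbursement — status part-time ✓ (not excluded); service 107 days < 6 months (≈180 days) ✗ → not eligible.
Floating Holidays — status part-time ✓ (not excluded); service 107 days < 5 years (≈1825 days) ✗ → not eligible.
Pension Scheme — service 107 days < 5 years (≈1825 days) ✗ → not eligible.

Internet Stipend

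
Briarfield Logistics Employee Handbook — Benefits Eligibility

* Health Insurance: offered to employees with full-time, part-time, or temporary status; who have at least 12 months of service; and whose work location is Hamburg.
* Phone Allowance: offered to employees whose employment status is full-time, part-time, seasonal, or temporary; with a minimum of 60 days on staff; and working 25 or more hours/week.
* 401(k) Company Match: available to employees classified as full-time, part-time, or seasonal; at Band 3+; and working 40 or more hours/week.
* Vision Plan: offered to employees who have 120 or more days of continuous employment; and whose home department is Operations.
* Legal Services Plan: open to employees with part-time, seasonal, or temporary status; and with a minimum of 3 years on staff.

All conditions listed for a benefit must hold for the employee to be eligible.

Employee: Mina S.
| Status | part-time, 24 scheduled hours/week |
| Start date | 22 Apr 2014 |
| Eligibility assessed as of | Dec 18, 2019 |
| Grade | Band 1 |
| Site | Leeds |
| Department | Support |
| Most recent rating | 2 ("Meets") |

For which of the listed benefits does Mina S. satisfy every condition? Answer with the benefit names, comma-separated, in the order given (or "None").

Service from 22 Apr 2014 to Dec 18, 2019: 2066 days.
Health Insurance — status part-time ✓; service 2066 days ≥ 12 months (≈360 days) ✓; site Leeds ✗ (not Hamburg) → not eligible.
Phone Allowance — status part-time ✓; service 2066 days ≥ 60 days ✓; 24 hrs/wk < 25 ✗ → not eligible.
401(k) Company Match — status part-time ✓; grade Band 1 < Band 3 ✗ → not eligible.
Vision Plan — service 2066 days ≥ 120 days ✓; dept Support ✗ → not eligible.
Legal Services Plan — status part-time ✓; service 2066 days ≥ 3 years (≈1095 days) ✓ → eligible.

Legal Services Plan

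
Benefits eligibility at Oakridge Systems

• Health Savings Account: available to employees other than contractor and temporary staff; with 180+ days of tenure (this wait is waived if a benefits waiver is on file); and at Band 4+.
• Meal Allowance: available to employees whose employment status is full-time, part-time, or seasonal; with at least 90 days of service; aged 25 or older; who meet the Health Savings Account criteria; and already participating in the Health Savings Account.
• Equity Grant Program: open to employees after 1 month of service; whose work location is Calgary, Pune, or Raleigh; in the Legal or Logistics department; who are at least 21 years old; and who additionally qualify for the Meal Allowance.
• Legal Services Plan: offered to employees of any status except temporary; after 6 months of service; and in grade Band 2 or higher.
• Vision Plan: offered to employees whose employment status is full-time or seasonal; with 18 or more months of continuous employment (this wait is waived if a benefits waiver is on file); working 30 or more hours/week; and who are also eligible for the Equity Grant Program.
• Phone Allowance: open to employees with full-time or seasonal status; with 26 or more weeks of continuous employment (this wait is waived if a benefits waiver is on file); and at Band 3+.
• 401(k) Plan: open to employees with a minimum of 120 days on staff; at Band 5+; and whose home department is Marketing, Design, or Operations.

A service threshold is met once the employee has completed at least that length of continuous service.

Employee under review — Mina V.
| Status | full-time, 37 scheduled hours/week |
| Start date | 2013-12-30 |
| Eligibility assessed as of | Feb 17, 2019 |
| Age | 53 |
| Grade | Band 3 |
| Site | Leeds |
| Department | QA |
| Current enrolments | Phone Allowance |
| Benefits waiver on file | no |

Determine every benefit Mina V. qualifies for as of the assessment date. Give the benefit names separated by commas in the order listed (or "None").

Service from 2013-12-30 to Feb 17, 2019: 1875 days.
Health Savings Account — status full-time ✓ (not excluded); no waiver, service 1875 days ≥ 180 days ✓; grade Band 3 < Band 4 ✗ → not eligible.
Meal Allowance — status full-time ✓; service 1875 days ≥ 90 days ✓; age 53 ≥ 25 ✓; not eligible for Health Savings Account ✗ → not eligible.
Equity Grant Program — service 1875 days ≥ 1 month (≈30 days) ✓; site Leeds ✗ (not Calgary, Pune, or Raleigh) → not eligible.
Legal Services Plan — status full-time ✓ (not excluded); service 1875 days ≥ 6 months (≈180 days) ✓; grade Band 3 ≥ Band 2 ✓ → eligible.
Vision Plan — status full-time ✓; no waiver, service 1875 days ≥ 18 months (≈540 days) ✓; 37 hrs/wk ≥ 30 ✓; not eligible for Equity Grant Program ✗ → not eligible.
Phone Allowance — status full-time ✓; no waiver, service 1875 days ≥ 26 weeks (≈182 days) ✓; grade Band 3 ≥ Band 3 ✓ → eligible.
401(k) Plan — service 1875 days ≥ 120 days ✓; grade Band 3 < Band 5 ✗ → not eligible.

Legal Services Plan, Phone Allowance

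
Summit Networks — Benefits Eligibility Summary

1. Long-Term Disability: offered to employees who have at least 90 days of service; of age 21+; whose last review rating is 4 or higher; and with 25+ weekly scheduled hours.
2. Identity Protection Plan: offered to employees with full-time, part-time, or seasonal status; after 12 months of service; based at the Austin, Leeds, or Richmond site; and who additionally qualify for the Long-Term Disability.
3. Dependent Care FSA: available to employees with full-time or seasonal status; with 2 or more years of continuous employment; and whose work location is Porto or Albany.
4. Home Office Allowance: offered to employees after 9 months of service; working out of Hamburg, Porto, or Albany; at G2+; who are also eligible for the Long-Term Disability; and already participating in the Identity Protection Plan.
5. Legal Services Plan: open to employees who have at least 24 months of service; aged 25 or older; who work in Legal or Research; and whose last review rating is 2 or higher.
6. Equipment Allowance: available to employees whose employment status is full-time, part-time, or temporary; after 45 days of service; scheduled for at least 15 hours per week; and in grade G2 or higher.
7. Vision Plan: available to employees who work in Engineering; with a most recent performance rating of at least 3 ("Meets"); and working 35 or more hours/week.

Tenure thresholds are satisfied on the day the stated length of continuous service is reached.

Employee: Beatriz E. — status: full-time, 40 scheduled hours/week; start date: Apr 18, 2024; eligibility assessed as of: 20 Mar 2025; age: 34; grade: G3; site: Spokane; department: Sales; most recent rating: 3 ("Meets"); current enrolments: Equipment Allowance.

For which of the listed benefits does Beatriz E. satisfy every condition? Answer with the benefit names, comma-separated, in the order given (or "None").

Equipment Allowance

Service from Apr 18, 2024 to 20 Mar 2025: 336 days.
Long-Term Disability — service 336 days ≥ 90 days ✓; age 34 ≥ 21 ✓; rating 3 < 4 ✗ → not eligible.
Identity Protection Plan — status full-time ✓; service 336 days < 12 months (≈360 days) ✗ → not eligible.
Dependent Care FSA — status full-time ✓; service 336 days < 2 years (≈730 days) ✗ → not eligible.
Home Office Allowance — service 336 days ≥ 9 months (≈270 days) ✓; site Spokane ✗ (not Hamburg, Porto, or Albany) → not eligible.
Legal Services Plan — service 336 days < 24 months (≈720 days) ✗ → not eligible.
Equipment Allowance — status full-time ✓; service 336 days ≥ 45 days ✓; 40 hrs/wk ≥ 15 ✓; grade G3 ≥ G2 ✓ → eligible.
Vision Plan — dept Sales ✗ → not eligible.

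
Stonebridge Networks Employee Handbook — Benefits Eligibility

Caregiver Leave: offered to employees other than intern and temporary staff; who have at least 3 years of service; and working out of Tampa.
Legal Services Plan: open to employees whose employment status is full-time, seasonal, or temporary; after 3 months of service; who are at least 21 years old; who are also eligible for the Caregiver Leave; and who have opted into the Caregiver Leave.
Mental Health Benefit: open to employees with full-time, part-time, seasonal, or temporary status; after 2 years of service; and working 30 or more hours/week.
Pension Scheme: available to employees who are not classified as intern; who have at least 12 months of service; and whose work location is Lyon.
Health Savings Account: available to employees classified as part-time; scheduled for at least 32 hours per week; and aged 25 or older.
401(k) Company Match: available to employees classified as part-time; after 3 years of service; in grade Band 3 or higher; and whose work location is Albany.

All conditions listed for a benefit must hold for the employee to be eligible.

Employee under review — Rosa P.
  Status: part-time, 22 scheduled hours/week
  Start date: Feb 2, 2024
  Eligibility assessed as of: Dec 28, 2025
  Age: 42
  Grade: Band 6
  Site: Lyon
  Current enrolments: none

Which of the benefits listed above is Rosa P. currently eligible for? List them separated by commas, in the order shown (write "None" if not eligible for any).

Service from Feb 2, 2024 to Dec 28, 2025: 695 days.
Caregiver Leave — status part-time ✓ (not excluded); service 695 days < 3 years (≈1095 days) ✗ → not eligible.
Legal Services Plan — status part-time ✗ (requires full-time, seasonal, or temporary) → not eligible.
Mental Health Benefit — status part-time ✓; service 695 days < 2 years (≈730 days) ✗ → not eligible.
Pension Scheme — status part-time ✓ (not excluded); service 695 days ≥ 12 months (≈360 days) ✓; site Lyon ✓ → eligible.
Health Savings Account — status part-time ✓; 22 hrs/wk < 32 ✗ → not eligible.
401(k) Company Match — status part-time ✓; service 695 days < 3 years (≈1095 days) ✗ → not eligible.

Pension Scheme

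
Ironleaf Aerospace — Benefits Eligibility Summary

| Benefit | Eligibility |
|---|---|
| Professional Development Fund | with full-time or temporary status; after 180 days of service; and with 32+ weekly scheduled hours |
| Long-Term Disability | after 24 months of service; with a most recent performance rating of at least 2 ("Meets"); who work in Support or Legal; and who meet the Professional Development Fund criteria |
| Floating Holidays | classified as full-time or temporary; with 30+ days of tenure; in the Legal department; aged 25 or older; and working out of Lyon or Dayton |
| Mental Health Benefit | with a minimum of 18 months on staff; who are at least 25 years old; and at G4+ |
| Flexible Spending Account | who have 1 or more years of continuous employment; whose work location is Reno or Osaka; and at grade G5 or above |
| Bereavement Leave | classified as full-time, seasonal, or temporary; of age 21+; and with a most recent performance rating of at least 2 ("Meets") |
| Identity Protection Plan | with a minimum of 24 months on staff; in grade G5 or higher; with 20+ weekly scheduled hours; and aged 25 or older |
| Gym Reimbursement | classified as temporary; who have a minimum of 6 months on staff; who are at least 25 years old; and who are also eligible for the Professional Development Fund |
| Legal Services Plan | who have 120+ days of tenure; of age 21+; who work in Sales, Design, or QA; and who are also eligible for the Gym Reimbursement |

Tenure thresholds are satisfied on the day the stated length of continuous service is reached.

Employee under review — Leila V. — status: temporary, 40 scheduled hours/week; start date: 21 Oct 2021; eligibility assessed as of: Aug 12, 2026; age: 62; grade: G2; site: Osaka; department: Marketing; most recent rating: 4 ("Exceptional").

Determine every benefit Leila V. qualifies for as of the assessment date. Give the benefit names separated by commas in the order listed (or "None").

Professional Development Fund, Bereavement Leave, Gym Reimbursement

Service from 21 Oct 2021 to Aug 12, 2026: 1756 days.
Professional Development Fund — status temporary ✓; service 1756 days ≥ 180 days ✓; 40 hrs/wk ≥ 32 ✓ → eligible.
Long-Term Disability — service 1756 days ≥ 24 months (≈720 days) ✓; rating 4 ≥ 2 ✓; dept Marketing ✗ → not eligible.
Floating Holidays — status temporary ✓; service 1756 days ≥ 30 days ✓; dept Marketing ✗ → not eligible.
Mental Health Benefit — service 1756 days ≥ 18 months (≈540 days) ✓; age 62 ≥ 25 ✓; grade G2 < G4 ✗ → not eligible.
Flexible Spending Account — service 1756 days ≥ 1 year (≈365 days) ✓; site Osaka ✓; grade G2 < G5 ✗ → not eligible.
Bereavement Leave — status temporary ✓; age 62 ≥ 21 ✓; rating 4 ≥ 2 ✓ → eligible.
Identity Protection Plan — service 1756 days ≥ 24 months (≈720 days) ✓; grade G2 < G5 ✗ → not eligible.
Gym Reimbursement — status temporary ✓; service 1756 days ≥ 6 months (≈180 days) ✓; age 62 ≥ 25 ✓; eligible for Professional Development Fund ✓ → eligible.
Legal Services Plan — service 1756 days ≥ 120 days ✓; age 62 ≥ 21 ✓; dept Marketing ✗ → not eligible.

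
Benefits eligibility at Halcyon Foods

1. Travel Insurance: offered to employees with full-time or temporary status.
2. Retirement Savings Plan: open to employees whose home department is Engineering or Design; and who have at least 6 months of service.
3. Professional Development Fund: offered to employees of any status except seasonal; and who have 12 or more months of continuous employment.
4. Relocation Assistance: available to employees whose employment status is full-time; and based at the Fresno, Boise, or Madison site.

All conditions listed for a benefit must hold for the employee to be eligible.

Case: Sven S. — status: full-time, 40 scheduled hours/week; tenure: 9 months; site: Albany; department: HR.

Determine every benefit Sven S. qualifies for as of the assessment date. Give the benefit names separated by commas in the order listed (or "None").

Travel Insurance

Travel Insurance — status full-time ✓ → eligible.
Retirement Savings Plan — dept HR ✗ → not eligible.
Professional Development Fund — status full-time ✓ (not excluded); service 9 months < 12 months ✗ → not eligible.
Relocation Assistance — status full-time ✓; site Albany ✗ (not Fresno, Boise, or Madison) → not eligible.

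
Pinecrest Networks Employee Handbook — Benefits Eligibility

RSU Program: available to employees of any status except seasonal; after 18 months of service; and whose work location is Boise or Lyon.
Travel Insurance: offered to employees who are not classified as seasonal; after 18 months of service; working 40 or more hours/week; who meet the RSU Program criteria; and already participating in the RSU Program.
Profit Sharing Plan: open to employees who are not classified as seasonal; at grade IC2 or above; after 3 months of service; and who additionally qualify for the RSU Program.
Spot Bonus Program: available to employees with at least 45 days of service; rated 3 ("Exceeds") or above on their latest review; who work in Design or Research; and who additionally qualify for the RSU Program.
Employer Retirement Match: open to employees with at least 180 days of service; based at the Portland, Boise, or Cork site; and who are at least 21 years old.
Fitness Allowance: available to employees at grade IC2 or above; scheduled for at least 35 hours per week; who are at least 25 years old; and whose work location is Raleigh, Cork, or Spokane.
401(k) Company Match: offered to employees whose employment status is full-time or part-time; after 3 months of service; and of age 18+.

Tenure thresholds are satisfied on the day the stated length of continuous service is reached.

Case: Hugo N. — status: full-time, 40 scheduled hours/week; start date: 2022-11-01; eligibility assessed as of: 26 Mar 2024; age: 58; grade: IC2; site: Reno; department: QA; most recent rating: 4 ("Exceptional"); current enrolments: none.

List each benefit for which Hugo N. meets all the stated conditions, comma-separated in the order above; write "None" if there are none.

Service from 2022-11-01 to 26 Mar 2024: 511 days.
RSU Program — status full-time ✓ (not excluded); service 511 days < 18 months (≈540 days) ✗ → not eligible.
Travel Insurance — status full-time ✓ (not excluded); service 511 days < 18 months (≈540 days) ✗ → not eligible.
Profit Sharing Plan — status full-time ✓ (not excluded); grade IC2 ≥ IC2 ✓; service 511 days ≥ 3 months (≈90 days) ✓; not eligible for RSU Program ✗ → not eligible.
Spot Bonus Program — service 511 days ≥ 45 days ✓; rating 4 ≥ 3 ✓; dept QA ✗ → not eligible.
Employer Retirement Match — service 511 days ≥ 180 days ✓; site Reno ✗ (not Portland, Boise, or Cork) → not eligible.
Fitness Allowance — grade IC2 ≥ IC2 ✓; 40 hrs/wk ≥ 35 ✓; age 58 ≥ 25 ✓; site Reno ✗ (not Raleigh, Cork, or Spokane) → not eligible.
401(k) Company Match — status full-time ✓; service 511 days ≥ 3 months (≈90 days) ✓; age 58 ≥ 18 ✓ → eligible.

401(k) Company Match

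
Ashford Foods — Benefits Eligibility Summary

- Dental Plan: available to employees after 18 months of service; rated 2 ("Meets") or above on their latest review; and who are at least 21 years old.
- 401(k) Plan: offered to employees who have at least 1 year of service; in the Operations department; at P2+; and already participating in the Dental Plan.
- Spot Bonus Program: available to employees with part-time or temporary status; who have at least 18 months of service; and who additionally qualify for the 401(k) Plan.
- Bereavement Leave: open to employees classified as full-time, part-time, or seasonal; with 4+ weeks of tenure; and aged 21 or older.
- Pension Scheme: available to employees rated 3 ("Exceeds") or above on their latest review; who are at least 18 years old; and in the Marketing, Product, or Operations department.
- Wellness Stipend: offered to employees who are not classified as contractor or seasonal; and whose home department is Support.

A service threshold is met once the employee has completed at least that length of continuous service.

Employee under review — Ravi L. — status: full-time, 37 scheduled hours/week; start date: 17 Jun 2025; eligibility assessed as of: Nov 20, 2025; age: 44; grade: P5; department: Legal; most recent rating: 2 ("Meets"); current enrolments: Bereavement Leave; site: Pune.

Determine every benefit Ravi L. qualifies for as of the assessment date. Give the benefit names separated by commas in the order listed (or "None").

Service from 17 Jun 2025 to Nov 20, 2025: 156 days.
Dental Plan — service 156 days < 18 months (≈540 days) ✗ → not eligible.
401(k) Plan — service 156 days < 1 year (≈365 days) ✗ → not eligible.
Spot Bonus Program — status full-time ✗ (requires part-time or temporary) → not eligible.
Bereavement Leave — status full-time ✓; service 156 days ≥ 4 weeks (≈28 days) ✓; age 44 ≥ 21 ✓ → eligible.
Pension Scheme — rating 2 < 3 ✗ → not eligible.
Wellness Stipend — status full-time ✓ (not excluded); dept Legal ✗ → not eligible.

Bereavement Leave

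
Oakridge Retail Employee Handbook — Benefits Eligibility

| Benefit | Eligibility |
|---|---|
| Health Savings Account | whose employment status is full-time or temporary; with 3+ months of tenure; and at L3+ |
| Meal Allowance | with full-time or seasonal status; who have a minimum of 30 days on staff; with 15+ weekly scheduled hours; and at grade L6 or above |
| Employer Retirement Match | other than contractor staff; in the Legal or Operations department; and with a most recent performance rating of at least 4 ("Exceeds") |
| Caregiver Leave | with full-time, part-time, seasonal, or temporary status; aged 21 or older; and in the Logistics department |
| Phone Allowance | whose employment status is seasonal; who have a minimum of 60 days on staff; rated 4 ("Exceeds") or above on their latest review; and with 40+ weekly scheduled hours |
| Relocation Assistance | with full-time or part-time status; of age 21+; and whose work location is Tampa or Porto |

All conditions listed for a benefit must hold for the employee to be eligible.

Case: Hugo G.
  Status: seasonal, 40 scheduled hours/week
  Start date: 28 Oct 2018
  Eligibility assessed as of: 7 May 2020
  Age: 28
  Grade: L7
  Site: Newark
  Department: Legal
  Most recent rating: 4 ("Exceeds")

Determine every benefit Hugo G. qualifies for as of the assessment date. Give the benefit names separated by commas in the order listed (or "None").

Meal Allowance, Employer Retirement Match, Phone Allowance

Service from 28 Oct 2018 to 7 May 2020: 557 days.
Health Savings Account — status seasonal ✗ (requires full-time or temporary) → not eligible.
Meal Allowance — status seasonal ✓; service 557 days ≥ 30 days ✓; 40 hrs/wk ≥ 15 ✓; grade L7 ≥ L6 ✓ → eligible.
Employer Retirement Match — status seasonal ✓ (not excluded); dept Legal ✓; rating 4 ≥ 4 ✓ → eligible.
Caregiver Leave — status seasonal ✓; age 28 ≥ 21 ✓; dept Legal ✗ → not eligible.
Phone Allowance — status seasonal ✓; service 557 days ≥ 60 days ✓; rating 4 ≥ 4 ✓; 40 hrs/wk ≥ 40 ✓ → eligible.
Relocation Assistance — status seasonal ✗ (requires full-time or part-time) → not eligible.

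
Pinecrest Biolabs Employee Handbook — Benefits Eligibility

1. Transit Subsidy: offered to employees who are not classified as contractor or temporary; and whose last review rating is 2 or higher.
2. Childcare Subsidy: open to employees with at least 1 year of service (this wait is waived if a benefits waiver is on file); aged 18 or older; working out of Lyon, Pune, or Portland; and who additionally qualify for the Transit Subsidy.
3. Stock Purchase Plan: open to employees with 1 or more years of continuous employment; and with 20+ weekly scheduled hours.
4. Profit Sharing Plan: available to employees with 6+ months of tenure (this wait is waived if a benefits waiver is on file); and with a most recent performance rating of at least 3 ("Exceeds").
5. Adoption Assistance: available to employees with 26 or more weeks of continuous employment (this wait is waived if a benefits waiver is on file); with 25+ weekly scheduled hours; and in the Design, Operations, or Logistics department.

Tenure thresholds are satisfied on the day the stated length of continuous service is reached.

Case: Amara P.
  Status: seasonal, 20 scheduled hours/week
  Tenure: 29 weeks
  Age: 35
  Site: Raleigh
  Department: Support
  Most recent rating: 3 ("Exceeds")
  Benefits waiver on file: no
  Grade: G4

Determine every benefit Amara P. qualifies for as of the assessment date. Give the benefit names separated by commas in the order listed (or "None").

Transit Subsidy, Profit Sharing Plan

Transit Subsidy — status seasonal ✓ (not excluded); rating 3 ≥ 2 ✓ → eligible.
Childcare Subsidy — no waiver, service 29 weeks < 1 year (≈365 days) ✗ → not eligible.
Stock Purchase Plan — service 29 weeks < 1 year (≈365 days) ✗ → not eligible.
Profit Sharing Plan — no waiver, service 29 weeks ≥ 6 months (≈180 days) ✓; rating 3 ≥ 3 ✓ → eligible.
Adoption Assistance — no waiver, service 29 weeks ≥ 26 weeks ✓; 20 hrs/wk < 25 ✗ → not eligible.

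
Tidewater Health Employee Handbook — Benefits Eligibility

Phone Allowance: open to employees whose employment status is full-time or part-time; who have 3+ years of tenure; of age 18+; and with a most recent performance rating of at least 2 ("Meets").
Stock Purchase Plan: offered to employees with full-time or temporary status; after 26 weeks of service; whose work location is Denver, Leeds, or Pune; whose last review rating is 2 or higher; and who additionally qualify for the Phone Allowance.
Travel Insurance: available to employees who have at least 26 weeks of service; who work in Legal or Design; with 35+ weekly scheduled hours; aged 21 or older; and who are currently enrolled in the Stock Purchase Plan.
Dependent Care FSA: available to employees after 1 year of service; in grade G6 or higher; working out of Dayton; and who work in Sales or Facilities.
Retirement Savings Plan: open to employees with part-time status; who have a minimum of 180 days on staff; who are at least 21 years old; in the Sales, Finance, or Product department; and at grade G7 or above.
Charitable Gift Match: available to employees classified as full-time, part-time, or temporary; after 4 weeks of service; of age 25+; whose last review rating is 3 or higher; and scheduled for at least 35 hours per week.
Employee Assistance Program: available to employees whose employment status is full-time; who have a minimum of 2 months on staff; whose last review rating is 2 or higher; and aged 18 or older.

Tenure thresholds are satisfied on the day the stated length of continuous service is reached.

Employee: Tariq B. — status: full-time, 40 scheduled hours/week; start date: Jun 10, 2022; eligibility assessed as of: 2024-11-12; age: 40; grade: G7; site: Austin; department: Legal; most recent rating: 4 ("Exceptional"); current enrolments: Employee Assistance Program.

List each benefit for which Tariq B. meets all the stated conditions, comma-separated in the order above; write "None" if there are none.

Charitable Gift Match, Employee Assistance Program

Service from Jun 10, 2022 to 2024-11-12: 886 days.
Phone Allowance — status full-time ✓; service 886 days < 3 years (≈1095 days) ✗ → not eligible.
Stock Purchase Plan — status full-time ✓; service 886 days ≥ 26 weeks (≈182 days) ✓; site Austin ✗ (not Denver, Leeds, or Pune) → not eligible.
Travel Insurance — service 886 days ≥ 26 weeks (≈182 days) ✓; dept Legal ✓; 40 hrs/wk ≥ 35 ✓; age 40 ≥ 21 ✓; not enrolled in Stock Purchase Plan ✗ → not eligible.
Dependent Care FSA — service 886 days ≥ 1 year (≈365 days) ✓; grade G7 ≥ G6 ✓; site Austin ✗ (not Dayton) → not eligible.
Retirement Savings Plan — status full-time ✗ (requires part-time) → not eligible.
Charitable Gift Match — status full-time ✓; service 886 days ≥ 4 weeks (≈28 days) ✓; age 40 ≥ 25 ✓; rating 4 ≥ 3 ✓; 40 hrs/wk ≥ 35 ✓ → eligible.
Employee Assistance Program — status full-time ✓; service 886 days ≥ 2 months (≈60 days) ✓; rating 4 ≥ 2 ✓; age 40 ≥ 18 ✓ → eligible.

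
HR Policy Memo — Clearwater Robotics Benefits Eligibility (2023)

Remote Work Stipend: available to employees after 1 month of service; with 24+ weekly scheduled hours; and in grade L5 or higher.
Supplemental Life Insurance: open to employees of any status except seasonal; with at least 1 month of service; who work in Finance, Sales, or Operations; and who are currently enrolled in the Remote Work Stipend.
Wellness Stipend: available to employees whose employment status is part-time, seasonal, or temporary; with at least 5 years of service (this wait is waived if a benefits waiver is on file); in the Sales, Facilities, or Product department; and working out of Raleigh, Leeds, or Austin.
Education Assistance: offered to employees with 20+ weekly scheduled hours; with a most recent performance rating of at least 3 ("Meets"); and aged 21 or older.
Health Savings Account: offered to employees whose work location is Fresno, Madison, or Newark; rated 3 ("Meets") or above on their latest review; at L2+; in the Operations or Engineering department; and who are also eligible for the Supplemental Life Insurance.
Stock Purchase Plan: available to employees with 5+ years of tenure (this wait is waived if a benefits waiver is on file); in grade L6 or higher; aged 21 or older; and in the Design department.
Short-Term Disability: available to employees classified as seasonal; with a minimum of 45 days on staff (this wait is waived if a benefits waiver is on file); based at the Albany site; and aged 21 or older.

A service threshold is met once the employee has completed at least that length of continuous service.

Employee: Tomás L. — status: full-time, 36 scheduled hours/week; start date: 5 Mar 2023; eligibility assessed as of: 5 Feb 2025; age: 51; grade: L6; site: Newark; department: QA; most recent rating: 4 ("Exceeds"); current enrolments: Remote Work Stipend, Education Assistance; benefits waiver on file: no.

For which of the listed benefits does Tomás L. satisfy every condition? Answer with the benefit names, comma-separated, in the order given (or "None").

Service from 5 Mar 2023 to 5 Feb 2025: 703 days.
Remote Work Stipend — service 703 days ≥ 1 month (≈30 days) ✓; 36 hrs/wk ≥ 24 ✓; grade L6 ≥ L5 ✓ → eligible.
Supplemental Life Insurance — status full-time ✓ (not excluded); service 703 days ≥ 1 month (≈30 days) ✓; dept QA ✗ → not eligible.
Wellness Stipend — status full-time ✗ (requires part-time, seasonal, or temporary) → not eligible.
Education Assistance — 36 hrs/wk ≥ 20 ✓; rating 4 ≥ 3 ✓; age 51 ≥ 21 ✓ → eligible.
Health Savings Account — site Newark ✓; rating 4 ≥ 3 ✓; grade L6 ≥ L2 ✓; dept QA ✗ → not eligible.
Stock Purchase Plan — no waiver, service 703 days < 5 years (≈1825 days) ✗ → not eligible.
Short-Term Disability — status full-time ✗ (requires seasonal) → not eligible.

Remote Work Stipend, Education Assistance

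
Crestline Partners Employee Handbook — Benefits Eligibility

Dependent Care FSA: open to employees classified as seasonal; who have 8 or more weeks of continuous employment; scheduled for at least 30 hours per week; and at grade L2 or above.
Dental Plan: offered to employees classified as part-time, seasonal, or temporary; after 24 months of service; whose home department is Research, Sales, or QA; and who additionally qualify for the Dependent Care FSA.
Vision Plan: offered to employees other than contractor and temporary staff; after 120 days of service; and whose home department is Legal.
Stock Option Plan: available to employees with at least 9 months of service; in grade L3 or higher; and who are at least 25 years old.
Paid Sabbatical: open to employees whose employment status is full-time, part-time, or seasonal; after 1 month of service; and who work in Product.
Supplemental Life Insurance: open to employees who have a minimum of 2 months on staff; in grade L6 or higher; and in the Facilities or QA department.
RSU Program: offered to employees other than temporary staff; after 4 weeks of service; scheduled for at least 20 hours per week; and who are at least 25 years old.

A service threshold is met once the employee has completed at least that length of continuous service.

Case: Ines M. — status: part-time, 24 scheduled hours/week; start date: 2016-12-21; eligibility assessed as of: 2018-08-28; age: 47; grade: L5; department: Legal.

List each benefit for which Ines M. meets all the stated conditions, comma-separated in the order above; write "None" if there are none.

Vision Plan, Stock Option Plan, RSU Program

Service from 2016-12-21 to 2018-08-28: 615 days.
Dependent Care FSA — status part-time ✗ (requires seasonal) → not eligible.
Dental Plan — status part-time ✓; service 615 days < 24 months (≈720 days) ✗ → not eligible.
Vision Plan — status part-time ✓ (not excluded); service 615 days ≥ 120 days ✓; dept Legal ✓ → eligible.
Stock Option Plan — service 615 days ≥ 9 months (≈270 days) ✓; grade L5 ≥ L3 ✓; age 47 ≥ 25 ✓ → eligible.
Paid Sabbatical — status part-time ✓; service 615 days ≥ 1 month (≈30 days) ✓; dept Legal ✗ → not eligible.
Supplemental Life Insurance — service 615 days ≥ 2 months (≈60 days) ✓; grade L5 < L6 ✗ → not eligible.
RSU Program — status part-time ✓ (not excluded); service 615 days ≥ 4 weeks (≈28 days) ✓; 24 hrs/wk ≥ 20 ✓; age 47 ≥ 25 ✓ → eligible.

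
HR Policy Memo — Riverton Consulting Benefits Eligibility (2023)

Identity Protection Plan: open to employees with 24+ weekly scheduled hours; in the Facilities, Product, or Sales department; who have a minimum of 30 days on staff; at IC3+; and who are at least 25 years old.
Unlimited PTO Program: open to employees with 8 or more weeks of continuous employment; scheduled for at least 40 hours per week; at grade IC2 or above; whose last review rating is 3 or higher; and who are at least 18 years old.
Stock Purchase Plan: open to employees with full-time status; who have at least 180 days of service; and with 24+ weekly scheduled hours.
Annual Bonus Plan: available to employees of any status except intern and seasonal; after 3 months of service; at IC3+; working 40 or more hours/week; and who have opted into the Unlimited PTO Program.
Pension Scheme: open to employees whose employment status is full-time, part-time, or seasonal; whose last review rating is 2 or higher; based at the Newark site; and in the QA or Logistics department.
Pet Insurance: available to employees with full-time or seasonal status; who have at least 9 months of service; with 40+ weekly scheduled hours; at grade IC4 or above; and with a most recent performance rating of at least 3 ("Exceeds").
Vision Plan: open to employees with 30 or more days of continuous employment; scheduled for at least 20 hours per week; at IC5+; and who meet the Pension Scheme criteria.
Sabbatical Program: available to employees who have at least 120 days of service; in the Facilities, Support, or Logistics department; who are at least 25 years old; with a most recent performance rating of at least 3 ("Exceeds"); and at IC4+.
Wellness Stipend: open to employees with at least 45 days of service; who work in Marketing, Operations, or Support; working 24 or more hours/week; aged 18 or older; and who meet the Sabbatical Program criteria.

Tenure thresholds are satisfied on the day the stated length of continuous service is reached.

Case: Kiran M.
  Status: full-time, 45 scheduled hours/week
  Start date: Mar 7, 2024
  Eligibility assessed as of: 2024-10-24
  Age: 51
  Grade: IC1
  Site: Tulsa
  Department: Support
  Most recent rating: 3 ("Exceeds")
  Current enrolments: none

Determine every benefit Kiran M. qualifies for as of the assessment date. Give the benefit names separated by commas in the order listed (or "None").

Stock Purchase Plan

Service from Mar 7, 2024 to 2024-10-24: 231 days.
Identity Protection Plan — 45 hrs/wk ≥ 24 ✓; dept Support ✗ → not eligible.
Unlimited PTO Program — service 231 days ≥ 8 weeks (≈56 days) ✓; 45 hrs/wk ≥ 40 ✓; grade IC1 < IC2 ✗ → not eligible.
Stock Purchase Plan — status full-time ✓; service 231 days ≥ 180 days ✓; 45 hrs/wk ≥ 24 ✓ → eligible.
Annual Bonus Plan — status full-time ✓ (not excluded); service 231 days ≥ 3 months (≈90 days) ✓; grade IC1 < IC3 ✗ → not eligible.
Pension Scheme — status full-time ✓; rating 3 ≥ 2 ✓; site Tulsa ✗ (not Newark) → not eligible.
Pet Insurance — status full-time ✓; service 231 days < 9 months (≈270 days) ✗ → not eligible.
Vision Plan — service 231 days ≥ 30 days ✓; 45 hrs/wk ≥ 20 ✓; grade IC1 < IC5 ✗ → not eligible.
Sabbatical Program — service 231 days ≥ 120 days ✓; dept Support ✓; age 51 ≥ 25 ✓; rating 3 ≥ 3 ✓; grade IC1 < IC4 ✗ → not eligible.
Wellness Stipend — service 231 days ≥ 45 days ✓; dept Support ✓; 45 hrs/wk ≥ 24 ✓; age 51 ≥ 18 ✓; not eligible for Sabbatical Program ✗ → not eligible.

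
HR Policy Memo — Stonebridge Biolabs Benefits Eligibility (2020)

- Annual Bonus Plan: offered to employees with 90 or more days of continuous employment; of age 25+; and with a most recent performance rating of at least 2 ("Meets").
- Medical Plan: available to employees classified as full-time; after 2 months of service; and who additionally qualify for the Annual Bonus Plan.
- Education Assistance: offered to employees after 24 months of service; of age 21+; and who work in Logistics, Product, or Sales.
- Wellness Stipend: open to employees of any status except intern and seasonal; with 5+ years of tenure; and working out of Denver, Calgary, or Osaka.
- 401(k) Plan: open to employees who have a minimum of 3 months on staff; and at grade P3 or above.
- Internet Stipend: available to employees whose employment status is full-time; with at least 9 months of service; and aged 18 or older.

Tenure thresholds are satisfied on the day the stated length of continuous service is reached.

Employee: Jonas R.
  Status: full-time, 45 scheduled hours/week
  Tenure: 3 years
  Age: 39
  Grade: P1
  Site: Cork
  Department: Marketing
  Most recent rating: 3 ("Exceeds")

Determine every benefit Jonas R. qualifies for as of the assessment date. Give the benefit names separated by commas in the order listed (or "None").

Annual Bonus Plan, Medical Plan, Internet Stipend

Annual Bonus Plan — service 3 years ≥ 90 days ✓; age 39 ≥ 25 ✓; rating 3 ≥ 2 ✓ → eligible.
Medical Plan — status full-time ✓; service 3 years ≥ 2 months (≈60 days) ✓; eligible for Annual Bonus Plan ✓ → eligible.
Education Assistance — service 3 years ≥ 24 months (≈720 days) ✓; age 39 ≥ 21 ✓; dept Marketing ✗ → not eligible.
Wellness Stipend — status full-time ✓ (not excluded); service 3 years < 5 years ✗ → not eligible.
401(k) Plan — service 3 years ≥ 3 months (≈90 days) ✓; grade P1 < P3 ✗ → not eligible.
Internet Stipend — status full-time ✓; service 3 years ≥ 9 months (≈270 days) ✓; age 39 ≥ 18 ✓ → eligible.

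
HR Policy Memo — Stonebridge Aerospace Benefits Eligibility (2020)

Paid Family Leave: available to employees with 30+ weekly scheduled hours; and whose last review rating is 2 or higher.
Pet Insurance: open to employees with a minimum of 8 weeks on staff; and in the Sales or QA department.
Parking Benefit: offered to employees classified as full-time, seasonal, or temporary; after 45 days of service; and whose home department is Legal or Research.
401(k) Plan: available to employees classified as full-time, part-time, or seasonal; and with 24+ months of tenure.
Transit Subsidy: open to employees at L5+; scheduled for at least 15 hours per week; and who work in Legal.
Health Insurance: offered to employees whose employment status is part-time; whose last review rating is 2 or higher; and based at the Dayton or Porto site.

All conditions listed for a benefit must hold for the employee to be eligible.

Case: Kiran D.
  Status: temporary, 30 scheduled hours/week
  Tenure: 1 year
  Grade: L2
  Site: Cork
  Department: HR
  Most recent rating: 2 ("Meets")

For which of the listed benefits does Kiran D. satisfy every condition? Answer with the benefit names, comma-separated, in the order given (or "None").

Paid Family Leave — 30 hrs/wk ≥ 30 ✓; rating 2 ≥ 2 ✓ → eligible.
Pet Insurance — service 1 year ≥ 8 weeks (≈56 days) ✓; dept HR ✗ → not eligible.
Parking Benefit — status temporary ✓; service 1 year ≥ 45 days ✓; dept HR ✗ → not eligible.
401(k) Plan — status temporary ✗ (requires full-time, part-time, or seasonal) → not eligible.
Transit Subsidy — grade L2 < L5 ✗ → not eligible.
Health Insurance — status temporary ✗ (requires part-time) → not eligible.

Paid Family Leave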